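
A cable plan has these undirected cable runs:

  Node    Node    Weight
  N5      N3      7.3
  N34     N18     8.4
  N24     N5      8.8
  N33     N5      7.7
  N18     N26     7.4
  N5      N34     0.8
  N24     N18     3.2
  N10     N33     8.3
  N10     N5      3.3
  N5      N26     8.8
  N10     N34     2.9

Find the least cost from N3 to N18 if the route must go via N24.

19.3

Shortest N3→N24: N3 → N5 → N24 = 16.1
Best N24 to N18: N24 → N18 costing 3.2
Total via N24: 16.1 + 3.2 = 19.3.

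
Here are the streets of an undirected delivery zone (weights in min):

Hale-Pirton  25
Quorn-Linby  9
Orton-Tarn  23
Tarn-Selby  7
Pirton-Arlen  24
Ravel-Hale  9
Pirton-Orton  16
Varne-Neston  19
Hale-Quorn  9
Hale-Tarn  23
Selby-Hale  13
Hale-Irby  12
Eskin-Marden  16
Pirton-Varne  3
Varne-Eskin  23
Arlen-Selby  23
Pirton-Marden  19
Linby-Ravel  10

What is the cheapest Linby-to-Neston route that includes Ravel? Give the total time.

66 min

Shortest Linby→Ravel: Linby–Ravel = 10
Best Ravel to Neston: Ravel–Hale–Pirton–Varne–Neston costing 56
Total via Ravel: 10 + 56 = 66 min.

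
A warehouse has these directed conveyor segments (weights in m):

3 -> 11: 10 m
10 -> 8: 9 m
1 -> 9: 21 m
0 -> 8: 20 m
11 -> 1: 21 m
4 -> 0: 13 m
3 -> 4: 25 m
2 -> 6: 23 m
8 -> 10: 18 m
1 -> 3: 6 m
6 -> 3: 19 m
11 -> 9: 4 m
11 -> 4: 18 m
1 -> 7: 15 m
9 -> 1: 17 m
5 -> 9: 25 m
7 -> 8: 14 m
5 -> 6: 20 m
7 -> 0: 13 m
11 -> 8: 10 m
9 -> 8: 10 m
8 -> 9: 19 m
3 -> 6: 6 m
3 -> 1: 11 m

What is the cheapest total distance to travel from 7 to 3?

Running Dijkstra from 7:
7: 0
0: 13  (via 7)
8: 14  (via 7)
10: 32  (via 8)
9: 33  (via 8)
1: 50  (via 9)
3: 56  (via 1)
Shortest route: 7 → 8 → 9 → 1 → 3 = 56 m.

56 m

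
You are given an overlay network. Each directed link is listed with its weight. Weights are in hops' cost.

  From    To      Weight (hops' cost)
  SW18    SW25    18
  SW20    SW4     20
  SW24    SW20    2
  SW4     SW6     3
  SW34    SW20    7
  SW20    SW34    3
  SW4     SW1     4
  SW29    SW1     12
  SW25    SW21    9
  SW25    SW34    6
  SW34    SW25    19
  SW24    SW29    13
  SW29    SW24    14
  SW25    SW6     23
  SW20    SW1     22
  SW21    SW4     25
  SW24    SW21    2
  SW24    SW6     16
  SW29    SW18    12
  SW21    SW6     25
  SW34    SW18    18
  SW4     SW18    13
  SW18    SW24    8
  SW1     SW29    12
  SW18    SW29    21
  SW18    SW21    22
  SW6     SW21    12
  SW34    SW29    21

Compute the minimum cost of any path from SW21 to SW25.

Compare a few routes:
SW21 → SW4 → SW1 → SW29 → SW18 → SW25: 25+4+12+12+18 = 71
SW21 → SW4 → SW18 → SW25: 25+13+18 = 56
SW21 → SW4 → SW18 → SW24 → SW20 → SW34 → SW25: 25+13+8+2+3+19 = 70
The minimum is 56 hops' cost via SW21 → SW4 → SW18 → SW25.

56 hops' cost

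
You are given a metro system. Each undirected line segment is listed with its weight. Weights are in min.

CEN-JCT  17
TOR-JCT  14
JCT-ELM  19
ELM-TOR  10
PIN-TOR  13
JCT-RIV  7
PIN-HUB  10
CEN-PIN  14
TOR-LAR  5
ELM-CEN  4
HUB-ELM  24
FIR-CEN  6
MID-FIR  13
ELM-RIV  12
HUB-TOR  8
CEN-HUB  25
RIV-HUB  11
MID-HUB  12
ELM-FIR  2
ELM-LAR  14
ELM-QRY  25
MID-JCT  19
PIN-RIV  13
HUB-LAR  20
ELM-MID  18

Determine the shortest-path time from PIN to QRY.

Candidate routes:
PIN → CEN → ELM → QRY: 14+4+25 = 43
PIN → CEN → FIR → ELM → QRY: 14+6+2+25 = 47
PIN → TOR → ELM → QRY: 13+10+25 = 48
The minimum is 43 min via PIN → CEN → ELM → QRY.

43 min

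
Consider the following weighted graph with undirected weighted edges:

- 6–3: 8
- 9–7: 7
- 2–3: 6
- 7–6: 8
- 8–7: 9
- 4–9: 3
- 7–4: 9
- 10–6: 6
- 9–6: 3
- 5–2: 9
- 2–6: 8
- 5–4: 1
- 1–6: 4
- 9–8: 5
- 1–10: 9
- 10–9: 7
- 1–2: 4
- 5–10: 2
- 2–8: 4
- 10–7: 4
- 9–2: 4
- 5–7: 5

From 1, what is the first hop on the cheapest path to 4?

6

Candidate routes:
1 → 6 → 9 → 4: 4+3+3 = 10
1 → 2 → 9 → 4: 4+4+3 = 11
Cheapest is 1 → 6 → 9 → 4 at 10.
So from 1 the first move is to 6.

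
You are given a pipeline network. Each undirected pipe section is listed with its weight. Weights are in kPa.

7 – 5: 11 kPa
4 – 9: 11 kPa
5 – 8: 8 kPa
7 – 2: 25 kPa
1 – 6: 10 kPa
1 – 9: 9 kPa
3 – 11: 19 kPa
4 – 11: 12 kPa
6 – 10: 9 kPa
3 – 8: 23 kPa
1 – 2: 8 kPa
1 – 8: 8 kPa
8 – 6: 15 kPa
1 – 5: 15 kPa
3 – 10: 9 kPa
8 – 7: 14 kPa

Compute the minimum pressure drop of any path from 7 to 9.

Candidate routes:
7 - 5 - 8 - 1 - 9: 11+8+8+9 = 36
7 - 5 - 1 - 9: 11+15+9 = 35
7 - 2 - 1 - 9: 25+8+9 = 42
7 - 8 - 1 - 9: 14+8+9 = 31
Cheapest is 7 - 8 - 1 - 9 at 31 kPa.

31 kPa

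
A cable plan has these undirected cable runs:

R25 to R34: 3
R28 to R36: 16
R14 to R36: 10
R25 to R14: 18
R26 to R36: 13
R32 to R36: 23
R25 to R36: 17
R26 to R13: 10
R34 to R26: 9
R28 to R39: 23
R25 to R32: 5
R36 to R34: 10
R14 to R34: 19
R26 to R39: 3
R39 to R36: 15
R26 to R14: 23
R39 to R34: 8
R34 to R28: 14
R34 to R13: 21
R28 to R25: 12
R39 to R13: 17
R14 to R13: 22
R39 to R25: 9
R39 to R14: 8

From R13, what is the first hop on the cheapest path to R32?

R26

Candidate routes:
R13 - R34 - R25 - R32: 21+3+5 = 29
R13 - R26 - R39 - R25 - R32: 10+3+9+5 = 27
R13 - R26 - R39 - R34 - R25 - R32: 10+3+8+3+5 = 29
The minimum is 27 via R13 - R26 - R39 - R25 - R32.
So from R13 the first move is to R26.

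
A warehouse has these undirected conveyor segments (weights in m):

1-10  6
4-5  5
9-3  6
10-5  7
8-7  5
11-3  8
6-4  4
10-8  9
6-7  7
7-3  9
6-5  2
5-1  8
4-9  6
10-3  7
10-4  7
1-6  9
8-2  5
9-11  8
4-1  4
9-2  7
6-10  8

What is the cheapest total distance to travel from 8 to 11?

20 m

Compare a few routes:
8–7–3–11: 5+9+8 = 22
8–2–9–11: 5+7+8 = 20
The minimum is 20 m via 8–2–9–11.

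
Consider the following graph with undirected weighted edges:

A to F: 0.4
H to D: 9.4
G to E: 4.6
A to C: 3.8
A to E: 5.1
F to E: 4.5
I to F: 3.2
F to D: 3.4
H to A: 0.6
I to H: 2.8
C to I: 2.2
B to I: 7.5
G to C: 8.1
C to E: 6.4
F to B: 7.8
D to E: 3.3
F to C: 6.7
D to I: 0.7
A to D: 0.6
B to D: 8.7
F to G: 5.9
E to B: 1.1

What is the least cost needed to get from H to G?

Compare a few routes:
H - A - F - E - G: 0.6+0.4+4.5+4.6 = 10.1
H - A - D - E - G: 0.6+0.6+3.3+4.6 = 9.1
H - A - F - G: 0.6+0.4+5.9 = 6.9
The minimum is 6.9 via H - A - F - G.

6.9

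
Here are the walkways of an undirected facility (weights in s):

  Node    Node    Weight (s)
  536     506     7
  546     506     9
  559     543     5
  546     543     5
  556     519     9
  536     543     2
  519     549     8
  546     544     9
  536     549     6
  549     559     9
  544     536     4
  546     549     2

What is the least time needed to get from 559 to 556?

26 s

Settle nodes by increasing distance from 559:
559: 0
543: 5  (via 559)
536: 7  (via 543)
549: 9  (via 559)
546: 10  (via 543)
544: 11  (via 536)
506: 14  (via 536)
519: 17  (via 549)
556: 26  (via 519)
Shortest route: 559 → 549 → 519 → 556 = 26 s.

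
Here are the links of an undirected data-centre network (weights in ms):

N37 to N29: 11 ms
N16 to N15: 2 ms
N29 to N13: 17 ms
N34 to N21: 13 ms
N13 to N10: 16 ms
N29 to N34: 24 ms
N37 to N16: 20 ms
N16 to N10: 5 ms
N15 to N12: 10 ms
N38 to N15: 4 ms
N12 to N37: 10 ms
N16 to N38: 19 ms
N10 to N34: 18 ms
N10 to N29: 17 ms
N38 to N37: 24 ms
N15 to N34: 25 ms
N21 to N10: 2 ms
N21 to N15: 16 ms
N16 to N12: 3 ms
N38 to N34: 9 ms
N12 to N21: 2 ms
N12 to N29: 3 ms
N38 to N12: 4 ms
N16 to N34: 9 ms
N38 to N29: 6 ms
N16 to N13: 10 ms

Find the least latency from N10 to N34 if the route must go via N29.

22 ms

Shortest N10→N29: N10–N21–N12–N29 = 7
Shortest N29→N34: N29–N38–N34 = 15
Total via N29: 7 + 15 = 22 ms.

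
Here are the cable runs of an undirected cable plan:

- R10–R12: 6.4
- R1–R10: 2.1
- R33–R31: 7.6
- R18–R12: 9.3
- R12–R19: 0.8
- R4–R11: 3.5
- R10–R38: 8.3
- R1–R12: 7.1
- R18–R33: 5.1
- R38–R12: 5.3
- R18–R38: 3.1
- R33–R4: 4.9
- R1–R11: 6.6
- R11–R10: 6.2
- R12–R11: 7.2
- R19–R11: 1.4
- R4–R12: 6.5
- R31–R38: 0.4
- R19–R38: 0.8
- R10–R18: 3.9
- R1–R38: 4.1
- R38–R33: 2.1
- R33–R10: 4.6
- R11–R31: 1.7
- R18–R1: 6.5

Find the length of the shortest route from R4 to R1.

9.7

Settle nodes by increasing distance from R4:
R4: 0
R11: 3.5  (via R4)
R19: 4.9  (via R11)
R33: 4.9  (via R4)
R31: 5.2  (via R11)
R38: 5.6  (via R31)
R12: 5.7  (via R19)
R18: 8.7  (via R38)
R10: 9.5  (via R33)
R1: 9.7  (via R38)
Shortest route: R4–R11–R31–R38–R1 = 9.7.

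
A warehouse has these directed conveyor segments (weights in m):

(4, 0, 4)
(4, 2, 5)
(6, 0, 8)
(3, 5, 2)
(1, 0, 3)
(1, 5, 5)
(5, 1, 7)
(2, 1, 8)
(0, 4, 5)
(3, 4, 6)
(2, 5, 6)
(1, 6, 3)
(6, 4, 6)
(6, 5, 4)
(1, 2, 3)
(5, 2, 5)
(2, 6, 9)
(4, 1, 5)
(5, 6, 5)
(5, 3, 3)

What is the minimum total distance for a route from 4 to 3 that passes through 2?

Best 4 to 2: 4 → 2 costing 5
Best 2 to 3: 2 → 5 → 3 costing 9
Total via 2: 5 + 9 = 14 m.

14 m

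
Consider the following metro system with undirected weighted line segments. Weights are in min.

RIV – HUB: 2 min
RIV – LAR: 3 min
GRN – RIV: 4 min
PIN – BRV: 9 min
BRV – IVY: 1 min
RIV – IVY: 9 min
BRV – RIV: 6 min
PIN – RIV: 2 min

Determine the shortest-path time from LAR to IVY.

Compare a few routes:
LAR - RIV - IVY: 3+9 = 12
LAR - RIV - BRV - IVY: 3+6+1 = 10
LAR - RIV - PIN - BRV - IVY: 3+2+9+1 = 15
The minimum is 10 min via LAR - RIV - BRV - IVY.

10 min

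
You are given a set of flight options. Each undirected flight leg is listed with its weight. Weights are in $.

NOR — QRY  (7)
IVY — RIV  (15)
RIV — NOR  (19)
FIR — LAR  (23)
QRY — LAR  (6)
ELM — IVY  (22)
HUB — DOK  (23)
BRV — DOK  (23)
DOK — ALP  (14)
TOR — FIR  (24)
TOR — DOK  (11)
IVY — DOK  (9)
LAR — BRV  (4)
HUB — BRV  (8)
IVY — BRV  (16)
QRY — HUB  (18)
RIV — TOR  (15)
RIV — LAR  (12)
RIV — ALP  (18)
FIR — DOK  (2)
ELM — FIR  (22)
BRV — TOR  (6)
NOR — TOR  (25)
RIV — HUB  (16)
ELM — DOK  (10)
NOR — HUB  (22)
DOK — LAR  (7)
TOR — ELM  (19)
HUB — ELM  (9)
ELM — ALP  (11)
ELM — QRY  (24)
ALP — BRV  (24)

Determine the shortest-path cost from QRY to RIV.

$18

Settle nodes by increasing distance from QRY:
QRY: 0
LAR: 6  (via QRY)
NOR: 7  (via QRY)
BRV: 10  (via LAR)
DOK: 13  (via LAR)
FIR: 15  (via DOK)
TOR: 16  (via BRV)
RIV: 18  (via LAR)
Shortest route: QRY–LAR–RIV = $18.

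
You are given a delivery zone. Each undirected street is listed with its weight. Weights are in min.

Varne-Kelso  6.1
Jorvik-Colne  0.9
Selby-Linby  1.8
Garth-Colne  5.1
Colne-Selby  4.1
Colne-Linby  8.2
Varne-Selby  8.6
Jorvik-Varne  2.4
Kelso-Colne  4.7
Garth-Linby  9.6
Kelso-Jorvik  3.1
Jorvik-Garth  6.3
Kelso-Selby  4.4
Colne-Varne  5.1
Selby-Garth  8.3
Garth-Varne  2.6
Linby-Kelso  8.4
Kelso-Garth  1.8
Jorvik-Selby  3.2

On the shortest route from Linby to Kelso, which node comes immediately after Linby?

Selby

Compare a few routes:
Linby - Selby - Kelso: 1.8+4.4 = 6.2
Linby - Selby - Colne - Jorvik - Kelso: 1.8+4.1+0.9+3.1 = 9.9
Linby - Selby - Jorvik - Kelso: 1.8+3.2+3.1 = 8.1
Linby - Kelso: 8.4 = 8.4
Cheapest is Linby - Selby - Kelso at 6.2 min.
So from Linby the first move is to Selby.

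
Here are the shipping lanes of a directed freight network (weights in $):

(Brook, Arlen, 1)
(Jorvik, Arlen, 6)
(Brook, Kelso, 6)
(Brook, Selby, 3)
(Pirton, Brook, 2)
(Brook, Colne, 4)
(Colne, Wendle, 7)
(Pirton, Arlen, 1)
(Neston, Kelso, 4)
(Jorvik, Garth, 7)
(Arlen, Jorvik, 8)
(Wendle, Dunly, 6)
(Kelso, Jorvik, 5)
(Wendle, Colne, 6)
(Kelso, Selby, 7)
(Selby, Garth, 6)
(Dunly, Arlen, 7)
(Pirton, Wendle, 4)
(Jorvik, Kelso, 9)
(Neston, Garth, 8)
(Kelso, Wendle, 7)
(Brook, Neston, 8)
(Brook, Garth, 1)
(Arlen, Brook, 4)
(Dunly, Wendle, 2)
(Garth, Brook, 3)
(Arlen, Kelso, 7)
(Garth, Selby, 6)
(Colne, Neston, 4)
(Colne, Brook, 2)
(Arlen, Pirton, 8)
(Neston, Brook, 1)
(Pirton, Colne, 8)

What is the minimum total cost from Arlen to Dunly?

Candidate routes:
Arlen - Kelso - Wendle - Dunly: 7+7+6 = 20
Arlen - Brook - Colne - Wendle - Dunly: 4+4+7+6 = 21
Arlen - Pirton - Wendle - Dunly: 8+4+6 = 18
Cheapest is Arlen - Pirton - Wendle - Dunly at $18.

$18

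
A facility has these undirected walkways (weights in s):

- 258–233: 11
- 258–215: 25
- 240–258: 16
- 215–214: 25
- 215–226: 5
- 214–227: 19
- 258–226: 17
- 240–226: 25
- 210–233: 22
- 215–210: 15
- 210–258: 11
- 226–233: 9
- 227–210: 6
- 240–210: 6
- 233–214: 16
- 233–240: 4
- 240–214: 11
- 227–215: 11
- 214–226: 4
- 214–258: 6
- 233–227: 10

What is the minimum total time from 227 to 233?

10 s

Shortest distances from 227:
227: 0
210: 6  (via 227)
233: 10  (via 227)
Shortest route: 227–233 = 10 s.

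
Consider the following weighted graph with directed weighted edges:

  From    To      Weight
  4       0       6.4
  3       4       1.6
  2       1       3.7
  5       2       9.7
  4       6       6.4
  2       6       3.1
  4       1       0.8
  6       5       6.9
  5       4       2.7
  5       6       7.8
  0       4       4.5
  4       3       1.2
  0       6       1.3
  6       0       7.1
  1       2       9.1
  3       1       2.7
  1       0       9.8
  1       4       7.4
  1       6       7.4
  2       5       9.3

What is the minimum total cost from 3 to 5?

Candidate routes:
3 → 4 → 6 → 5: 1.6+6.4+6.9 = 14.9
3 → 4 → 1 → 6 → 5: 1.6+0.8+7.4+6.9 = 16.7
3 → 4 → 0 → 6 → 5: 1.6+6.4+1.3+6.9 = 16.2
Cheapest is 3 → 4 → 6 → 5 at 14.9.

14.9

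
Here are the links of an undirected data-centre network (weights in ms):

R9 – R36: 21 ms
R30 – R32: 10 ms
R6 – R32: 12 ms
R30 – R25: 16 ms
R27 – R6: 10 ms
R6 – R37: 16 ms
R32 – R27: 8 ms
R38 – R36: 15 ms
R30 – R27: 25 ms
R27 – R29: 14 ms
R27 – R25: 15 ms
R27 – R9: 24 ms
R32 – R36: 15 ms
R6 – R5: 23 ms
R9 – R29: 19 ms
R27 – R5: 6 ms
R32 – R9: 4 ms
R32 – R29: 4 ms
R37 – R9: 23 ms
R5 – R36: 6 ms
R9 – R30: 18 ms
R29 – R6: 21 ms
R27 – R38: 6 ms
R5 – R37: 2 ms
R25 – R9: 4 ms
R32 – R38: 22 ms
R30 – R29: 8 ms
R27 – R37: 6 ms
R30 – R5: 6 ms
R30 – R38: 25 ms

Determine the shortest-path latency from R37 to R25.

Running Dijkstra from R37:
R37: 0
R5: 2  (via R37)
R27: 6  (via R37)
R30: 8  (via R5)
R36: 8  (via R5)
R38: 12  (via R27)
R32: 14  (via R27)
R6: 16  (via R37)
R29: 16  (via R30)
R9: 18  (via R32)
R25: 21  (via R27)
Shortest route: R37–R27–R25 = 21 ms.

21 ms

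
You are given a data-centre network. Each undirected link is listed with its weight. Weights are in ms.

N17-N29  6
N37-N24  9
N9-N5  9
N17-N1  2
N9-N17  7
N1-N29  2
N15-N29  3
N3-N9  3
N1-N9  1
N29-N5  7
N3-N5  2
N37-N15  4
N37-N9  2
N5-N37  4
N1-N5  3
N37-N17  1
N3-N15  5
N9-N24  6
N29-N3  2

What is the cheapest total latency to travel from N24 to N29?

9 ms

Enumerating some paths:
N24 → N9 → N3 → N29: 6+3+2 = 11
N24 → N9 → N1 → N29: 6+1+2 = 9
N24 → N9 → N1 → N5 → N3 → N29: 6+1+3+2+2 = 14
N24 → N9 → N37 → N17 → N1 → N29: 6+2+1+2+2 = 13
Cheapest is N24 → N9 → N1 → N29 at 9 ms.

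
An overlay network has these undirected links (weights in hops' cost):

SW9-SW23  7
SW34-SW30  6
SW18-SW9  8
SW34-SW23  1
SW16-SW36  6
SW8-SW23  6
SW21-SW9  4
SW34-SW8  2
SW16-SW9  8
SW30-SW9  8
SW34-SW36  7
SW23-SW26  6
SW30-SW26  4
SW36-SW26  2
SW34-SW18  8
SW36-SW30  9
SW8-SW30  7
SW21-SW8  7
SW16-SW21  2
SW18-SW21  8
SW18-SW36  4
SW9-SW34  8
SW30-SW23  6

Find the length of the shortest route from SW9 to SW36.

12 hops' cost

Shortest distances from SW9:
SW9: 0
SW21: 4  (via SW9)
SW16: 6  (via SW21)
SW23: 7  (via SW9)
SW18: 8  (via SW9)
SW34: 8  (via SW9)
SW30: 8  (via SW9)
SW8: 10  (via SW34)
SW36: 12  (via SW16)
Shortest route: SW9–SW21–SW16–SW36 = 12 hops' cost.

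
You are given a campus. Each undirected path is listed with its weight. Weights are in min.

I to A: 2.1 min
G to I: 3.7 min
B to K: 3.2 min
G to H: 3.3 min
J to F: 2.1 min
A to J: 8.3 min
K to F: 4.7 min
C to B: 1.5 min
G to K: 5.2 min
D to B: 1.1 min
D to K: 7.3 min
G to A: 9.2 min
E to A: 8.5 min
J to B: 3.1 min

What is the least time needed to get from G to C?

Candidate routes:
G–I–A–J–B–C: 3.7+2.1+8.3+3.1+1.5 = 18.7
G–K–F–J–B–C: 5.2+4.7+2.1+3.1+1.5 = 16.6
G–K–D–B–C: 5.2+7.3+1.1+1.5 = 15.1
G–K–B–C: 5.2+3.2+1.5 = 9.9
The minimum is 9.9 min via G–K–B–C.

9.9 min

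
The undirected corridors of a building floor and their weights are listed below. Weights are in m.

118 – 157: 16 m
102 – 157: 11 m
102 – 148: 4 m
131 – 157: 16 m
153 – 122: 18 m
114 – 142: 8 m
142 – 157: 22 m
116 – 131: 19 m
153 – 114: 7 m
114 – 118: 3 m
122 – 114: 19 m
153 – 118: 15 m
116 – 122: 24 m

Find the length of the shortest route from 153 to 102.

37 m

Shortest distances from 153:
153: 0
114: 7  (via 153)
118: 10  (via 114)
142: 15  (via 114)
122: 18  (via 153)
157: 26  (via 118)
102: 37  (via 157)
Shortest route: 153 → 114 → 118 → 157 → 102 = 37 m.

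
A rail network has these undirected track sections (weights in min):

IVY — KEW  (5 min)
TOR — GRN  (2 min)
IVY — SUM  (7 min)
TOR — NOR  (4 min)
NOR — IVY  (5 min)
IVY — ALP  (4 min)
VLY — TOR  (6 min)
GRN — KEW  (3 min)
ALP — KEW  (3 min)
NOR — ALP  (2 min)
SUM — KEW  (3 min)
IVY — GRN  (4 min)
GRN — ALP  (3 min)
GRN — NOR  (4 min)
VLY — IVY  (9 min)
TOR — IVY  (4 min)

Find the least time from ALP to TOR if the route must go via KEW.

8 min

Shortest ALP→KEW: ALP → KEW = 3
Best KEW to TOR: KEW → GRN → TOR costing 5
Total via KEW: 3 + 5 = 8 min.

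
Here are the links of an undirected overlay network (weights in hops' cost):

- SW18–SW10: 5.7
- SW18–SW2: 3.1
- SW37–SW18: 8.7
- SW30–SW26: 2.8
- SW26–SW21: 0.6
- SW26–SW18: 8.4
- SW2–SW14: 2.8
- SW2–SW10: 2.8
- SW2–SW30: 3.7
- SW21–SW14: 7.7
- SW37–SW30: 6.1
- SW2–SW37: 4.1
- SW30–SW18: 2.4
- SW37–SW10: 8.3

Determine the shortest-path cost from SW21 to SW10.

Settle nodes by increasing distance from SW21:
SW21: 0
SW26: 0.6  (via SW21)
SW30: 3.4  (via SW26)
SW18: 5.8  (via SW30)
SW2: 7.1  (via SW30)
SW14: 7.7  (via SW21)
SW37: 9.5  (via SW30)
SW10: 9.9  (via SW2)
Shortest route: SW21 → SW26 → SW30 → SW2 → SW10 = 9.9 hops' cost.

9.9 hops' cost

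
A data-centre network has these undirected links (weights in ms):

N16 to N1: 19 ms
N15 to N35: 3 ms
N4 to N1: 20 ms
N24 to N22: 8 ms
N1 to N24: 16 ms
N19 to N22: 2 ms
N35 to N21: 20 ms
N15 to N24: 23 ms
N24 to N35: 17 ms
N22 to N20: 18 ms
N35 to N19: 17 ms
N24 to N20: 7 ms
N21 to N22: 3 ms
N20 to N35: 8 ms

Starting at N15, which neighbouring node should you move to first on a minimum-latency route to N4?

N35

Enumerating some paths:
N15 → N35 → N20 → N24 → N1 → N4: 3+8+7+16+20 = 54
N15 → N35 → N24 → N1 → N4: 3+17+16+20 = 56
The minimum is 54 ms via N15 → N35 → N20 → N24 → N1 → N4.
So from N15 the first move is to N35.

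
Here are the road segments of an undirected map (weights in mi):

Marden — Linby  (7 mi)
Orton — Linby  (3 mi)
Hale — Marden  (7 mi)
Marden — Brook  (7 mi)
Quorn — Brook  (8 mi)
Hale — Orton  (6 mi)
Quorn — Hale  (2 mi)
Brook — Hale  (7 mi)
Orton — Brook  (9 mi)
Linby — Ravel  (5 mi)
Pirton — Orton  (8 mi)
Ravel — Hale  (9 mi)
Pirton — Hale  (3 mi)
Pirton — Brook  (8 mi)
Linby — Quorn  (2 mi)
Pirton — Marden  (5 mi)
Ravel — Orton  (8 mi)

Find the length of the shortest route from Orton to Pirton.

Shortest distances from Orton:
Orton: 0
Linby: 3  (via Orton)
Quorn: 5  (via Linby)
Hale: 6  (via Orton)
Ravel: 8  (via Orton)
Pirton: 8  (via Orton)
Shortest route: Orton → Pirton = 8 mi.

8 mi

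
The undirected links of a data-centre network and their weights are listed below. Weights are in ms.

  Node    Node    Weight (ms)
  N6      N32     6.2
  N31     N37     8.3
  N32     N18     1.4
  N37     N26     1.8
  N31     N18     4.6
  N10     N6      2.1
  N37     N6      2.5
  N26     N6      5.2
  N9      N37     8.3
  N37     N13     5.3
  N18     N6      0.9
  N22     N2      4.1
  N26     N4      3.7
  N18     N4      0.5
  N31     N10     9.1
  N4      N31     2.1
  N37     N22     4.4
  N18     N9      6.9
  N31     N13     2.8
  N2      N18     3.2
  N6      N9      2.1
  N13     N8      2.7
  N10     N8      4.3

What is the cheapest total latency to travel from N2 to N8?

Shortest distances from N2:
N2: 0
N18: 3.2  (via N2)
N4: 3.7  (via N18)
N22: 4.1  (via N2)
N6: 4.1  (via N18)
N32: 4.6  (via N18)
N31: 5.8  (via N4)
N9: 6.2  (via N6)
N10: 6.2  (via N6)
N37: 6.6  (via N6)
N26: 7.4  (via N4)
N13: 8.6  (via N31)
N8: 10.5  (via N10)
Shortest route: N2–N18–N6–N10–N8 = 10.5 ms.

10.5 ms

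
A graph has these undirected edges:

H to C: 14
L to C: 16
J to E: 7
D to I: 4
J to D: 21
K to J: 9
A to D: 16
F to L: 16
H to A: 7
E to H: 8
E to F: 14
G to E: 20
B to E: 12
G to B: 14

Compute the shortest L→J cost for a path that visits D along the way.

74

Best L to D: L–C–H–A–D costing 53
Best D to J: D–J costing 21
Total via D: 53 + 21 = 74.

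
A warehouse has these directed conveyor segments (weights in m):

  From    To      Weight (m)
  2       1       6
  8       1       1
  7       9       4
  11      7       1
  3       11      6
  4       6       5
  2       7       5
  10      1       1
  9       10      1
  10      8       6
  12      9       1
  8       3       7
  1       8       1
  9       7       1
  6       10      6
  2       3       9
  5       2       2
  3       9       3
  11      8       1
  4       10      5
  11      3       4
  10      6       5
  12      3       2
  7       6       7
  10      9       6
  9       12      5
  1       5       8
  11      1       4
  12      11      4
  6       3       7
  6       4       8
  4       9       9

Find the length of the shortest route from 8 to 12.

15 m

Candidate routes:
8 - 3 - 9 - 12: 7+3+5 = 15
8 - 1 - 5 - 2 - 7 - 9 - 12: 1+8+2+5+4+5 = 25
8 - 3 - 11 - 7 - 9 - 12: 7+6+1+4+5 = 23
Cheapest is 8 - 3 - 9 - 12 at 15 m.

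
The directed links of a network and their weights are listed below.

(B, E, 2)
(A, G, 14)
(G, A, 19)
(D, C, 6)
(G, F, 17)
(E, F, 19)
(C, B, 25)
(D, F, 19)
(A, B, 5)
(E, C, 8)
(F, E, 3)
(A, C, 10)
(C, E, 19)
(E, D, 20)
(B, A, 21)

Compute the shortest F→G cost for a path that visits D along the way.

89

Shortest F→D: F–E–D = 23
Best D to G: D–C–B–A–G costing 66
Total via D: 23 + 66 = 89.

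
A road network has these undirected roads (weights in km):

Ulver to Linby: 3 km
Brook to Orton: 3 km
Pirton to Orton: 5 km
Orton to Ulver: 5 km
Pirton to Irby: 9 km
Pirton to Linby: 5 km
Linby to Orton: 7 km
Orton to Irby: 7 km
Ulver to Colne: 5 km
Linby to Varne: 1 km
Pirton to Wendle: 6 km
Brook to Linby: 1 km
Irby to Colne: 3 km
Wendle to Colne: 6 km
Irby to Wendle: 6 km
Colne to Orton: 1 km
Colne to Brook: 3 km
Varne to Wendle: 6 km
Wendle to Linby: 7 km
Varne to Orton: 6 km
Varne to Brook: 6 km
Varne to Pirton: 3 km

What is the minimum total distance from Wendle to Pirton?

Enumerating some paths:
Wendle → Linby → Varne → Pirton: 7+1+3 = 11
Wendle → Pirton: 6 = 6
Wendle → Varne → Pirton: 6+3 = 9
Cheapest is Wendle → Pirton at 6 km.

6 km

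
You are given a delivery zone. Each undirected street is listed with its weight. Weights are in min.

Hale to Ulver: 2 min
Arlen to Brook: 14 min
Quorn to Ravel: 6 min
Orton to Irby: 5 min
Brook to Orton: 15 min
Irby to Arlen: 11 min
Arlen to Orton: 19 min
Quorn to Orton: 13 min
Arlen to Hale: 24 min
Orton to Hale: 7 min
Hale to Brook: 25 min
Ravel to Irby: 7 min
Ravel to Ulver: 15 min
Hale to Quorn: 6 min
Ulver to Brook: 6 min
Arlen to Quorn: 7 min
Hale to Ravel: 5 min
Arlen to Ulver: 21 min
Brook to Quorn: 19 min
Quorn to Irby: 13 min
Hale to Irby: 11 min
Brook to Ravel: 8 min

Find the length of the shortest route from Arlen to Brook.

Compare a few routes:
Arlen - Quorn - Hale - Ulver - Brook: 7+6+2+6 = 21
Arlen - Quorn - Ravel - Brook: 7+6+8 = 21
Arlen - Brook: 14 = 14
The minimum is 14 min via Arlen - Brook.

14 min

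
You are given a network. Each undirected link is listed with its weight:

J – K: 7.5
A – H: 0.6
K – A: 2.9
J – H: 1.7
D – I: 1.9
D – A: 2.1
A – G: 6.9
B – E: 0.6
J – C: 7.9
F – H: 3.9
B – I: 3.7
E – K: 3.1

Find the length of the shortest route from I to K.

Compare a few routes:
I–D–A–H–J–K: 1.9+2.1+0.6+1.7+7.5 = 13.8
I–B–E–K: 3.7+0.6+3.1 = 7.4
I–D–A–K: 1.9+2.1+2.9 = 6.9
Cheapest is I–D–A–K at 6.9.

6.9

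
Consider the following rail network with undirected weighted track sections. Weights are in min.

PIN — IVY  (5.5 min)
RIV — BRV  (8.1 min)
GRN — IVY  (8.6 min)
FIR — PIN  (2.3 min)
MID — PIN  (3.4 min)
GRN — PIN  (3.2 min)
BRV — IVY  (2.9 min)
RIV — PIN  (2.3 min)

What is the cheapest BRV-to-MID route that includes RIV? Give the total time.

13.8 min

Shortest BRV→RIV: BRV–RIV = 8.1
Best RIV to MID: RIV–PIN–MID costing 5.7
Total via RIV: 8.1 + 5.7 = 13.8 min.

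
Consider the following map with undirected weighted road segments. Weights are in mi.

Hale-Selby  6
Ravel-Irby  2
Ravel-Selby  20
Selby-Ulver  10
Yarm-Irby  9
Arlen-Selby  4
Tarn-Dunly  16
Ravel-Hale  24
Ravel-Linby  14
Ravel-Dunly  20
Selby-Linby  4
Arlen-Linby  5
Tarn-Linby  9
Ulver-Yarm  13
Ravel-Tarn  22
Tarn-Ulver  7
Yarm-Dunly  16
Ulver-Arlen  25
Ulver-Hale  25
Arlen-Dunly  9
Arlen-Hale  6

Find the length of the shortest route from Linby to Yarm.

25 mi

Compare a few routes:
Linby → Ravel → Irby → Yarm: 14+2+9 = 25
Linby → Tarn → Ulver → Yarm: 9+7+13 = 29
Linby → Arlen → Dunly → Yarm: 5+9+16 = 30
Linby → Selby → Ulver → Yarm: 4+10+13 = 27
The minimum is 25 mi via Linby → Ravel → Irby → Yarm.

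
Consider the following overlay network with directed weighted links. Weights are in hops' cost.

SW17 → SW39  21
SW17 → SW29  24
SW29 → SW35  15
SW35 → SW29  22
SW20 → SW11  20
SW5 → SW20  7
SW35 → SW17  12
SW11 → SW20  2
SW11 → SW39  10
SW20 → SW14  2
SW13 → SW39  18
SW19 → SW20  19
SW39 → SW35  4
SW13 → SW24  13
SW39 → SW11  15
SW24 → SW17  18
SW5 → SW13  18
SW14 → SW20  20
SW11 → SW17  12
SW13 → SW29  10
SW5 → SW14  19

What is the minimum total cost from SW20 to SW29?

Candidate routes:
SW20 - SW11 - SW39 - SW35 - SW17 - SW29: 20+10+4+12+24 = 70
SW20 - SW11 - SW17 - SW29: 20+12+24 = 56
SW20 - SW11 - SW17 - SW39 - SW35 - SW29: 20+12+21+4+22 = 79
The minimum is 56 hops' cost via SW20 - SW11 - SW17 - SW29.

56 hops' cost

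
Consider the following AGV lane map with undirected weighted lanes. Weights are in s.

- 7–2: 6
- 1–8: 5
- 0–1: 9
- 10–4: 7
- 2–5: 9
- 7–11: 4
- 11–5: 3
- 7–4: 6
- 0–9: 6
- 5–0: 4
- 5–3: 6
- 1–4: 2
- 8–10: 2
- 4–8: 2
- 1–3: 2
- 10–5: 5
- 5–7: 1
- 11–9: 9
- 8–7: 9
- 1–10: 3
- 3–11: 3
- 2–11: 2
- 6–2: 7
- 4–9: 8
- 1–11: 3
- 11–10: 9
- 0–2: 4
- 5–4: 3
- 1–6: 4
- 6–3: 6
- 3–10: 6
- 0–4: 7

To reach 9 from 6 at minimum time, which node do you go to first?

1

Enumerating some paths:
6 - 2 - 0 - 9: 7+4+6 = 17
6 - 1 - 4 - 9: 4+2+8 = 14
6 - 1 - 11 - 9: 4+3+9 = 16
Cheapest is 6 - 1 - 4 - 9 at 14 s.
So from 6 the first move is to 1.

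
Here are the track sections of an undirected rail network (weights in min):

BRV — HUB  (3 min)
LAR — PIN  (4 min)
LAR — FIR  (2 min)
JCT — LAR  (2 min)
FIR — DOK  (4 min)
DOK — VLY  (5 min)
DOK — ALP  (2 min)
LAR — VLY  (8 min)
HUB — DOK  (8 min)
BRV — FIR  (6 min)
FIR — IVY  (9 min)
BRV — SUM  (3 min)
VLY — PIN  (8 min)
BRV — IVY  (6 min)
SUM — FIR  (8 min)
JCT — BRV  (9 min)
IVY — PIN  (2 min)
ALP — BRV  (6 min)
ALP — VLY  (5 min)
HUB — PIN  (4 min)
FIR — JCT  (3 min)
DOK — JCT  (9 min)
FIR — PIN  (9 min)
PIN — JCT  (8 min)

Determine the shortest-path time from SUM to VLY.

14 min

Shortest distances from SUM:
SUM: 0
BRV: 3  (via SUM)
HUB: 6  (via BRV)
FIR: 8  (via SUM)
IVY: 9  (via BRV)
ALP: 9  (via BRV)
PIN: 10  (via HUB)
LAR: 10  (via FIR)
DOK: 11  (via ALP)
JCT: 11  (via FIR)
VLY: 14  (via ALP)
Shortest route: SUM → BRV → ALP → VLY = 14 min.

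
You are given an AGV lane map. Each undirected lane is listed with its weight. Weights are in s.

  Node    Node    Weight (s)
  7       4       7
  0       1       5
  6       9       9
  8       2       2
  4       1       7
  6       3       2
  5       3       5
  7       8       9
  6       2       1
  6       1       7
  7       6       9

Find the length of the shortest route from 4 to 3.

16 s

Settle nodes by increasing distance from 4:
4: 0
1: 7  (via 4)
7: 7  (via 4)
0: 12  (via 1)
6: 14  (via 1)
2: 15  (via 6)
3: 16  (via 6)
Shortest route: 4–1–6–3 = 16 s.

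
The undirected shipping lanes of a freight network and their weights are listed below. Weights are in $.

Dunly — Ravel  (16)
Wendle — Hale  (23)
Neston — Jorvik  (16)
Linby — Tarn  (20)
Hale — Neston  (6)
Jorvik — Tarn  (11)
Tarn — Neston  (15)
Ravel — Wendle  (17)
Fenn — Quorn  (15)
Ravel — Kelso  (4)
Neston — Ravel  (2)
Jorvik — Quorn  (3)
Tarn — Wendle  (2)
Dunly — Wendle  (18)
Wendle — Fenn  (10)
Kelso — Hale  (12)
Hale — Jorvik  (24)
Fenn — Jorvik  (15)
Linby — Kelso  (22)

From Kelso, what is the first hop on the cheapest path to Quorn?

Ravel

Enumerating some paths:
Kelso - Hale - Neston - Jorvik - Quorn: 12+6+16+3 = 37
Kelso - Ravel - Wendle - Tarn - Jorvik - Quorn: 4+17+2+11+3 = 37
Kelso - Ravel - Neston - Tarn - Jorvik - Quorn: 4+2+15+11+3 = 35
Kelso - Ravel - Neston - Jorvik - Quorn: 4+2+16+3 = 25
The minimum is $25 via Kelso - Ravel - Neston - Jorvik - Quorn.
So from Kelso the first move is to Ravel.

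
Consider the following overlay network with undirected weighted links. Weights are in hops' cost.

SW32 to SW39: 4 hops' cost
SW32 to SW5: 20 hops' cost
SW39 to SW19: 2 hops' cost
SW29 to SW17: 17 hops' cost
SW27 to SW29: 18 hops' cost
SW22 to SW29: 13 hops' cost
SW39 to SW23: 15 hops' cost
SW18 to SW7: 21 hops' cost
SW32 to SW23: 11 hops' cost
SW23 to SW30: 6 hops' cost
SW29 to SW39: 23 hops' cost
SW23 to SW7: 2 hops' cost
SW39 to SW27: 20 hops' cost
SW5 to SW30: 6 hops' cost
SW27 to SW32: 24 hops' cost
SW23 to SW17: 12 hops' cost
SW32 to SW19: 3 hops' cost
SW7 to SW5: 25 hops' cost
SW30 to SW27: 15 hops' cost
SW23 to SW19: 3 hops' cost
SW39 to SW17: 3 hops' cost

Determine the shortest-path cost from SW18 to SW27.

44 hops' cost

Running Dijkstra from SW18:
SW18: 0
SW7: 21  (via SW18)
SW23: 23  (via SW7)
SW19: 26  (via SW23)
SW39: 28  (via SW19)
SW32: 29  (via SW19)
SW30: 29  (via SW23)
SW17: 31  (via SW39)
SW5: 35  (via SW30)
SW27: 44  (via SW30)
Shortest route: SW18–SW7–SW23–SW30–SW27 = 44 hops' cost.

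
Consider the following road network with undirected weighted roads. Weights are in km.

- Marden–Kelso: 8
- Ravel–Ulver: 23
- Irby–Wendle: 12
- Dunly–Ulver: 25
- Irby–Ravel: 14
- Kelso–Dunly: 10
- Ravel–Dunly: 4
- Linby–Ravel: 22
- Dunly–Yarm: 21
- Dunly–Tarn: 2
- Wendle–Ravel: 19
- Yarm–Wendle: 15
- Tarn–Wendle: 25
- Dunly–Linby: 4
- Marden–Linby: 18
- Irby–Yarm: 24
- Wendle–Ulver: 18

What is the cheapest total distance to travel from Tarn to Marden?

Shortest distances from Tarn:
Tarn: 0
Dunly: 2  (via Tarn)
Ravel: 6  (via Dunly)
Linby: 6  (via Dunly)
Kelso: 12  (via Dunly)
Irby: 20  (via Ravel)
Marden: 20  (via Kelso)
Shortest route: Tarn → Dunly → Kelso → Marden = 20 km.

20 km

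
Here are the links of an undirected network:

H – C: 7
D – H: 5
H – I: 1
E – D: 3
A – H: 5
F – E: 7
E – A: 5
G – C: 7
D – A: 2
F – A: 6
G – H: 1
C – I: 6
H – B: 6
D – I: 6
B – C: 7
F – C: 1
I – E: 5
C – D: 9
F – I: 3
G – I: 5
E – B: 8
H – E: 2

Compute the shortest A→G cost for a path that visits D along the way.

Best A to D: A–D costing 2
Best D to G: D–H–G costing 6
Total via D: 2 + 6 = 8.

8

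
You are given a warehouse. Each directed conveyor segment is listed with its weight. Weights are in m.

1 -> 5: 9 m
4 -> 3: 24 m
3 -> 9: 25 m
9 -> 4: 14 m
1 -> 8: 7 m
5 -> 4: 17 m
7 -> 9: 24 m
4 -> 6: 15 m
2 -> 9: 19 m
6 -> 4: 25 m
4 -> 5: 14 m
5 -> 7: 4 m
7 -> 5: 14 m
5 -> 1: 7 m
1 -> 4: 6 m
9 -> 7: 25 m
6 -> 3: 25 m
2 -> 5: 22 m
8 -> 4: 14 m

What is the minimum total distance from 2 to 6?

Running Dijkstra from 2:
2: 0
9: 19  (via 2)
5: 22  (via 2)
7: 26  (via 5)
1: 29  (via 5)
4: 33  (via 9)
8: 36  (via 1)
6: 48  (via 4)
Shortest route: 2 → 9 → 4 → 6 = 48 m.

48 m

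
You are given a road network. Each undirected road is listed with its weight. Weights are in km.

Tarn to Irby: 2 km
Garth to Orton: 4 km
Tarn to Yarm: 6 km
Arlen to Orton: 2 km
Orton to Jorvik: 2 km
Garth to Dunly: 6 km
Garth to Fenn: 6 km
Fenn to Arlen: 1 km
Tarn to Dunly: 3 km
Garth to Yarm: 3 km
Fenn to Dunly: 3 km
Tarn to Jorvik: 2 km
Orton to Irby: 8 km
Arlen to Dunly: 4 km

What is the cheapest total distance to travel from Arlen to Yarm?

Settle nodes by increasing distance from Arlen:
Arlen: 0
Fenn: 1  (via Arlen)
Orton: 2  (via Arlen)
Dunly: 4  (via Arlen)
Jorvik: 4  (via Orton)
Garth: 6  (via Orton)
Tarn: 6  (via Jorvik)
Irby: 8  (via Tarn)
Yarm: 9  (via Garth)
Shortest route: Arlen–Orton–Garth–Yarm = 9 km.

9 km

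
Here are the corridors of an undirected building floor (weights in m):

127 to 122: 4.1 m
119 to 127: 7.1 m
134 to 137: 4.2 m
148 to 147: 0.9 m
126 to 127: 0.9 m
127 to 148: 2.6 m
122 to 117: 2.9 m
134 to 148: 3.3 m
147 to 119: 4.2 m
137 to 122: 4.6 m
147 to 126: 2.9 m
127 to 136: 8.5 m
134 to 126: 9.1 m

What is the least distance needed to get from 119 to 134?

8.4 m

Compare a few routes:
119 → 147 → 148 → 134: 4.2+0.9+3.3 = 8.4
119 → 127 → 148 → 134: 7.1+2.6+3.3 = 13
Cheapest is 119 → 147 → 148 → 134 at 8.4 m.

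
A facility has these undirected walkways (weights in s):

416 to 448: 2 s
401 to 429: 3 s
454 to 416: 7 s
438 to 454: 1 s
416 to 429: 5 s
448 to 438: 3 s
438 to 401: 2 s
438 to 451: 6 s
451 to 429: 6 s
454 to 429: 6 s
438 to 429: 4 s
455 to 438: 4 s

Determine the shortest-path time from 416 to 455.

Running Dijkstra from 416:
416: 0
448: 2  (via 416)
438: 5  (via 448)
429: 5  (via 416)
454: 6  (via 438)
401: 7  (via 438)
455: 9  (via 438)
Shortest route: 416–448–438–455 = 9 s.

9 s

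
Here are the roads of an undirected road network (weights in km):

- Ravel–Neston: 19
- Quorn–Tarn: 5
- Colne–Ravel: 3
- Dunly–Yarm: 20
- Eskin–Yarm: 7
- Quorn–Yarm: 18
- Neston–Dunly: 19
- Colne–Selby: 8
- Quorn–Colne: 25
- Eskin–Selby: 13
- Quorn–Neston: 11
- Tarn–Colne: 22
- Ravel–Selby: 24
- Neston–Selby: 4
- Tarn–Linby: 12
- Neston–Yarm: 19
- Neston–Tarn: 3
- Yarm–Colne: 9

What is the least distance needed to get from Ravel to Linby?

30 km

Compare a few routes:
Ravel–Colne–Tarn–Linby: 3+22+12 = 37
Ravel–Colne–Selby–Neston–Tarn–Linby: 3+8+4+3+12 = 30
Ravel–Neston–Tarn–Linby: 19+3+12 = 34
The minimum is 30 km via Ravel–Colne–Selby–Neston–Tarn–Linby.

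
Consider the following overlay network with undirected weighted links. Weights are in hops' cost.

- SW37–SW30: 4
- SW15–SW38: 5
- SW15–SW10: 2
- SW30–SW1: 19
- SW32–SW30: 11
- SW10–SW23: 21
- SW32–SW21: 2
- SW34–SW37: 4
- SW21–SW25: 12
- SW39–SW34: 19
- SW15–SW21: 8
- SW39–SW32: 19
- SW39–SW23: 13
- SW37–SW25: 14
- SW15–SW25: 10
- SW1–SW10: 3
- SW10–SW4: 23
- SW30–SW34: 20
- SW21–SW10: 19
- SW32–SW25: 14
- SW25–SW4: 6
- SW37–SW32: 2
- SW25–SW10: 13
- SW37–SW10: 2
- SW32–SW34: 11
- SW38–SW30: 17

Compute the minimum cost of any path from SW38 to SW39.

30 hops' cost

Compare a few routes:
SW38–SW15–SW21–SW32–SW39: 5+8+2+19 = 34
SW38–SW15–SW21–SW32–SW37–SW34–SW39: 5+8+2+2+4+19 = 40
SW38–SW15–SW10–SW37–SW34–SW39: 5+2+2+4+19 = 32
SW38–SW15–SW10–SW37–SW32–SW39: 5+2+2+2+19 = 30
The minimum is 30 hops' cost via SW38–SW15–SW10–SW37–SW32–SW39.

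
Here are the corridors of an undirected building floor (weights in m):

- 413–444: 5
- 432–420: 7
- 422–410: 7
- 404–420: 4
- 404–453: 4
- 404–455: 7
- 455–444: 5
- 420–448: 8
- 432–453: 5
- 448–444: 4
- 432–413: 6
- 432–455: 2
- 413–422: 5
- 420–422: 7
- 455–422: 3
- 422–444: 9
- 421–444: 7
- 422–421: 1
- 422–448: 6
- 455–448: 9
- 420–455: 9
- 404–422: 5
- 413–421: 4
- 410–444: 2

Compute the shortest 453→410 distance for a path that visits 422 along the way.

16 m

Best 453 to 422: 453 → 404 → 422 costing 9
Best 422 to 410: 422 → 410 costing 7
Total via 422: 9 + 7 = 16 m.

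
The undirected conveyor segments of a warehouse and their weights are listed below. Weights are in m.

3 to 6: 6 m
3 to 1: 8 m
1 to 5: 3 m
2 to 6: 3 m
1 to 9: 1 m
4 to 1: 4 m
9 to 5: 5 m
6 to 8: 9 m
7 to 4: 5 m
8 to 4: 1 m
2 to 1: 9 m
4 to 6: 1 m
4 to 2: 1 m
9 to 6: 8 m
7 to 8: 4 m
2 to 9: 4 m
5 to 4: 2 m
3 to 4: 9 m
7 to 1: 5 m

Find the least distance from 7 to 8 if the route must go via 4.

Shortest 7→4: 7–4 = 5
Best 4 to 8: 4–8 costing 1
Total via 4: 5 + 1 = 6 m.

6 m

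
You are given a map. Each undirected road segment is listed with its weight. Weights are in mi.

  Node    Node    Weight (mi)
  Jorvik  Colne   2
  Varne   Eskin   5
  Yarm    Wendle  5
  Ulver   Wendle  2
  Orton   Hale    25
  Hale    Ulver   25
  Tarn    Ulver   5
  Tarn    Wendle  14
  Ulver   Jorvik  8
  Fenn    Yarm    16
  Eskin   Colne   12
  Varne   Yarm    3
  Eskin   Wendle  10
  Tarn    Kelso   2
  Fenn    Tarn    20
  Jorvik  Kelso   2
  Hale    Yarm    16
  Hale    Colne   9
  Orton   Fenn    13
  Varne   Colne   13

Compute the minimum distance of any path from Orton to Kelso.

35 mi

Enumerating some paths:
Orton - Fenn - Tarn - Kelso: 13+20+2 = 35
Orton - Fenn - Yarm - Wendle - Ulver - Tarn - Kelso: 13+16+5+2+5+2 = 43
Orton - Hale - Colne - Jorvik - Kelso: 25+9+2+2 = 38
The minimum is 35 mi via Orton - Fenn - Tarn - Kelso.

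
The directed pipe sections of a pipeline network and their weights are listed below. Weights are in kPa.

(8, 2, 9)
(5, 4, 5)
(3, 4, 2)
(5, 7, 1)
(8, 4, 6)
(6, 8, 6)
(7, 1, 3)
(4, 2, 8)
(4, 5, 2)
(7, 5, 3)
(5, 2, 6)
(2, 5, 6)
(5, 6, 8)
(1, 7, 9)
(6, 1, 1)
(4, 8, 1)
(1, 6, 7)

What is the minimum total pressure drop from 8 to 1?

12 kPa

Compare a few routes:
8 - 4 - 5 - 7 - 1: 6+2+1+3 = 12
8 - 2 - 5 - 7 - 1: 9+6+1+3 = 19
8 - 4 - 5 - 6 - 1: 6+2+8+1 = 17
The minimum is 12 kPa via 8 - 4 - 5 - 7 - 1.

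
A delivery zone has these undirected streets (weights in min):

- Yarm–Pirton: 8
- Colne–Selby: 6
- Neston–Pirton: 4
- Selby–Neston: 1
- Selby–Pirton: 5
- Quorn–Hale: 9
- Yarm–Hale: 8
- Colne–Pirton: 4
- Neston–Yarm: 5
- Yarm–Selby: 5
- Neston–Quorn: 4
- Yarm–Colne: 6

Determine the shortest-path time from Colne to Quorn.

Compare a few routes:
Colne–Pirton–Neston–Quorn: 4+4+4 = 12
Colne–Selby–Neston–Quorn: 6+1+4 = 11
Colne–Pirton–Selby–Neston–Quorn: 4+5+1+4 = 14
The minimum is 11 min via Colne–Selby–Neston–Quorn.

11 min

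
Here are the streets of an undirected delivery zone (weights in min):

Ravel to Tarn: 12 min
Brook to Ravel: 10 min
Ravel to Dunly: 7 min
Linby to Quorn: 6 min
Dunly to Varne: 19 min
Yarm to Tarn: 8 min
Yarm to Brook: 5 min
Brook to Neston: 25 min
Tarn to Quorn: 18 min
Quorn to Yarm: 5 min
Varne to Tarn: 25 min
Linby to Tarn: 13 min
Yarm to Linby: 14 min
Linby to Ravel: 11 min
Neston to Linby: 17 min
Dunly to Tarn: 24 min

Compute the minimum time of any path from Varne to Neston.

Candidate routes:
Varne–Dunly–Ravel–Linby–Neston: 19+7+11+17 = 54
Varne–Dunly–Ravel–Brook–Neston: 19+7+10+25 = 61
Varne–Tarn–Linby–Neston: 25+13+17 = 55
Varne–Tarn–Yarm–Quorn–Linby–Neston: 25+8+5+6+17 = 61
Cheapest is Varne–Dunly–Ravel–Linby–Neston at 54 min.

54 min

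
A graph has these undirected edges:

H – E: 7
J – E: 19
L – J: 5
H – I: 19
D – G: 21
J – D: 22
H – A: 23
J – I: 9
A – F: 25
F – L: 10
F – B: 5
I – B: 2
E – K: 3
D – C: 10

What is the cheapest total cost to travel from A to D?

Settle nodes by increasing distance from A:
A: 0
H: 23  (via A)
F: 25  (via A)
B: 30  (via F)
E: 30  (via H)
I: 32  (via B)
K: 33  (via E)
L: 35  (via F)
J: 40  (via L)
D: 62  (via J)
Shortest route: A–F–L–J–D = 62.

62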